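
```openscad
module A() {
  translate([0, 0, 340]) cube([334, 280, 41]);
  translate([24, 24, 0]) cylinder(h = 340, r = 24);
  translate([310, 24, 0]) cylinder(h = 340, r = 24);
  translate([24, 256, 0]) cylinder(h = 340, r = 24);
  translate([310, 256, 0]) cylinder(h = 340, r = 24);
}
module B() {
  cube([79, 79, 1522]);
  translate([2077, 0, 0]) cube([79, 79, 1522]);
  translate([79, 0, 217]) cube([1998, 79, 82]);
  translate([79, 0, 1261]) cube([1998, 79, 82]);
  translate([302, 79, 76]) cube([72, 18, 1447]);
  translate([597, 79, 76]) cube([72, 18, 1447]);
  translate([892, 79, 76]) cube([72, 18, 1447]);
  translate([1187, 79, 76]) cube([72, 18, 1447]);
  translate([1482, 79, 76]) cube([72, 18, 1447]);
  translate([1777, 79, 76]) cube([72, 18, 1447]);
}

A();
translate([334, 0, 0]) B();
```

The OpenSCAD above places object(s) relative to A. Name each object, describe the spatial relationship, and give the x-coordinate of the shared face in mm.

A is a stool. B is a fence section. The fence section is against the stool's +x side, with their −y faces flush. The x-coordinate of the shared face is 334 mm.

The stool's +x face and the fence section's −x face are both at x = 334 mm.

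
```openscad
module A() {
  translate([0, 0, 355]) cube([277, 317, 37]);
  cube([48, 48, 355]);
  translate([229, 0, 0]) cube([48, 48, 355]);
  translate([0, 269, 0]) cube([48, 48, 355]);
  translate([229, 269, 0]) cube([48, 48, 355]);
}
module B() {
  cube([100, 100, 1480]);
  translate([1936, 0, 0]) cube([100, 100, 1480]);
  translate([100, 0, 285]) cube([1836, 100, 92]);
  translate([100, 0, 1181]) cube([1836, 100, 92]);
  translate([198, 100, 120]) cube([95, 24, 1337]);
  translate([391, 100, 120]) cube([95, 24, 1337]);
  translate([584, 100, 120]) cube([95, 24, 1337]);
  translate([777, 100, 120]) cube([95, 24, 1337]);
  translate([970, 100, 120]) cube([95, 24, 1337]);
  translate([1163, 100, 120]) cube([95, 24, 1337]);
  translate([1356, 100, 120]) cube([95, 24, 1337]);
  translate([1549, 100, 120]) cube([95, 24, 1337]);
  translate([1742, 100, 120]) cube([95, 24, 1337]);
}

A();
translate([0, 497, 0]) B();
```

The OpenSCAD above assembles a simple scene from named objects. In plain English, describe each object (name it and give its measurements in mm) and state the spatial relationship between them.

A is a four-legged stool. The seat is 277×317 mm, 37 mm thick, top at z = 392 mm. It stands on four square legs, each 48×48 mm in cross-section, from z = 0 to the seat underside, each flush with a corner of the seat.

B is a fence section. Two 100×100 mm posts, 1480 mm tall, stand on the floor with a clear span of 1836 mm between their inner faces. Two horizontal rails of 100×92 mm section span the gap between the posts with their undersides at z = 285 mm and z = 1181 mm, flush with the posts' −y face. 9 pickets, each 95 mm wide, 24 mm thick and 1337 mm tall, are fixed to the +y face of the rails with their bottoms at z = 120 mm, evenly spaced across the span with equal gaps (rounded down to the nearest mm) at the −x end and between each pair — any rounding remainder accumulates at the +x end.

The fence section is on the floor beside the stool on its +y side.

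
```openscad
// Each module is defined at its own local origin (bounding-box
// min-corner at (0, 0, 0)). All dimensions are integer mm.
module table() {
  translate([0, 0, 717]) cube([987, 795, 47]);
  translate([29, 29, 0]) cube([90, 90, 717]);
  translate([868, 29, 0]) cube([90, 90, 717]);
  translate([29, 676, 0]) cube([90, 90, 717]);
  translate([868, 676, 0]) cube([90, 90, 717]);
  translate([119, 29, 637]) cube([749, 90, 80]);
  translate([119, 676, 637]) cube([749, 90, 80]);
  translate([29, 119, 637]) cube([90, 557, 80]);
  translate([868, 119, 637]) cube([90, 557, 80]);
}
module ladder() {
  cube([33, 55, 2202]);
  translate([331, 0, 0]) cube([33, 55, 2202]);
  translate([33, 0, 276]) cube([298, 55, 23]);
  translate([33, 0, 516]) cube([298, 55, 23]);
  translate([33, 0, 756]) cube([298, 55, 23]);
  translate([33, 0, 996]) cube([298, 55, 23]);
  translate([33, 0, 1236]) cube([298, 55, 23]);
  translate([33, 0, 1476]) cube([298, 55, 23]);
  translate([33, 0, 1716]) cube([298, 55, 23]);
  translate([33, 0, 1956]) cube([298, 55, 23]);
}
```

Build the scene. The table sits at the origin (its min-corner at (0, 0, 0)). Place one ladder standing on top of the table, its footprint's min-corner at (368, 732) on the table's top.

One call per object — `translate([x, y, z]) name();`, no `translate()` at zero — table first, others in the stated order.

table();
translate([368, 732, 764]) ladder();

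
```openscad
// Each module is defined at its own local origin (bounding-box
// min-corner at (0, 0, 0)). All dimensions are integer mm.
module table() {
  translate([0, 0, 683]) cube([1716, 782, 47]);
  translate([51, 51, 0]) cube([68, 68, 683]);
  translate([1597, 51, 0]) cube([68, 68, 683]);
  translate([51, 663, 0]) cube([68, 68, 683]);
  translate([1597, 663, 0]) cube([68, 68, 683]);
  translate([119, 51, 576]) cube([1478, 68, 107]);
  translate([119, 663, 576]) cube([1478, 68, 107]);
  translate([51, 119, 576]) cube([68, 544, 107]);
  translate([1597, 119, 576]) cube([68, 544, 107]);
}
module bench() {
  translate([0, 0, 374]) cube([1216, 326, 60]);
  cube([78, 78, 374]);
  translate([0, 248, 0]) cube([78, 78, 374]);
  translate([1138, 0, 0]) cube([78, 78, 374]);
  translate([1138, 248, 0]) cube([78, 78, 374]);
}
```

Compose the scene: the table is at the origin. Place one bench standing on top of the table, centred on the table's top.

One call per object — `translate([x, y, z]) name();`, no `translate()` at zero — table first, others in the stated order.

table();
translate([250, 228, 730]) bench();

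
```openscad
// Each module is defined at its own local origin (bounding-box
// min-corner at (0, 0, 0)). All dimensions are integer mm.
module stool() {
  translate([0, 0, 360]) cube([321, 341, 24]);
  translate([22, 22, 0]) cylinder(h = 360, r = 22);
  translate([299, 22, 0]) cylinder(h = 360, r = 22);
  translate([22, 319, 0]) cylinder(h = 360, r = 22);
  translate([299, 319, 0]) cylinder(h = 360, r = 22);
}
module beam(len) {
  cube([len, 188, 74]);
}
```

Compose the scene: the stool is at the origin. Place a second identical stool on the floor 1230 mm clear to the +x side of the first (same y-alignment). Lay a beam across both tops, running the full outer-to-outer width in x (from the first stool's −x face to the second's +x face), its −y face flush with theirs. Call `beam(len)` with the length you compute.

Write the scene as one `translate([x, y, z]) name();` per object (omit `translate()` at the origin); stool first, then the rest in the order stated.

stool();
translate([1551, 0, 0]) stool();
translate([0, 0, 384]) beam(1872);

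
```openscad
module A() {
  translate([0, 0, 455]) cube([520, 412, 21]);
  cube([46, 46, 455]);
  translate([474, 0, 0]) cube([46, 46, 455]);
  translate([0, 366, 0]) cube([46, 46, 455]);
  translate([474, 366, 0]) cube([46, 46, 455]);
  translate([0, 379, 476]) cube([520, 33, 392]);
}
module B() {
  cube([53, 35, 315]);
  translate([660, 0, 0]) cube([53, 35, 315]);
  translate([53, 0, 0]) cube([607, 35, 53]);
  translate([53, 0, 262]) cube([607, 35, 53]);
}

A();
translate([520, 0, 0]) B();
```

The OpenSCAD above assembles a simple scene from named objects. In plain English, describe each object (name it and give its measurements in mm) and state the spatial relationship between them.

A is a chair. The seat is a 520×412×21 mm slab with its top at z = 476 mm, on four 46×46 mm corner legs (flush with the seat edges, standing on z = 0). A flat backrest 33 mm thick, 392 mm tall, spans the full seat width and rises from the seat top along its +y edge, rear face flush with the rear of the seat.

B is a picture frame with a 607×209 mm rectangular opening (x by z) and a uniform 53 mm border on every side. Frame depth is 35 mm along y. It is built from two vertical stiles running the full outside height and two horizontal rails spanning the gap between the stiles.

The picture frame is against the chair's +x side, with their −y faces flush.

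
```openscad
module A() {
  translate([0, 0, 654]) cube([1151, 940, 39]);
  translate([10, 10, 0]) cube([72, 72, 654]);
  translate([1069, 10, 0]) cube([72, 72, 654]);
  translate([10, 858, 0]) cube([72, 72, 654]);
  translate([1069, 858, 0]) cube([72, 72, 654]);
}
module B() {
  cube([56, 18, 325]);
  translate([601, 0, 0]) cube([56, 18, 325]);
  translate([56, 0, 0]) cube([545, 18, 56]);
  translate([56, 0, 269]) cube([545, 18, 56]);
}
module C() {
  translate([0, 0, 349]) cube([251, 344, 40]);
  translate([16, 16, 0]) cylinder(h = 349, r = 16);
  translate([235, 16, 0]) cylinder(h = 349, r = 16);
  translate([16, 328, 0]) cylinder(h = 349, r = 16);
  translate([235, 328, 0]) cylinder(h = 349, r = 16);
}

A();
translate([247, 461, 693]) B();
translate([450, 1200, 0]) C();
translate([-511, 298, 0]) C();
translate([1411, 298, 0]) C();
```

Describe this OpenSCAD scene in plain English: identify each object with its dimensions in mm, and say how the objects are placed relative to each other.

A is a table: top 1151 mm (x) × 940 mm (y), 39 mm thick, upper face at z = 693 mm, on four 72×72 mm square legs, each inset 10 mm from the nearest pair of top edges, running from z = 0 to the bottom of the top.

B is a picture frame with a 545×213 mm rectangular opening (x by z) and a uniform 56 mm border on every side. Frame depth is 18 mm along y. It is built from two vertical stiles running the full outside height and two horizontal rails spanning the gap between the stiles.

C is a four-legged stool. The seat is a 251×344×40 mm slab whose top surface is at z = 389 mm; four round legs, each 32 mm in diameter, run from the floor (z = 0) to the underside of the seat, each leg's axis is inset half a diameter from the nearest pair of seat edges (so the leg's bounding box is flush with the corner).

The picture frame is on top of the table, centred. Three stools sit around the table at the +y, −x, +x sides.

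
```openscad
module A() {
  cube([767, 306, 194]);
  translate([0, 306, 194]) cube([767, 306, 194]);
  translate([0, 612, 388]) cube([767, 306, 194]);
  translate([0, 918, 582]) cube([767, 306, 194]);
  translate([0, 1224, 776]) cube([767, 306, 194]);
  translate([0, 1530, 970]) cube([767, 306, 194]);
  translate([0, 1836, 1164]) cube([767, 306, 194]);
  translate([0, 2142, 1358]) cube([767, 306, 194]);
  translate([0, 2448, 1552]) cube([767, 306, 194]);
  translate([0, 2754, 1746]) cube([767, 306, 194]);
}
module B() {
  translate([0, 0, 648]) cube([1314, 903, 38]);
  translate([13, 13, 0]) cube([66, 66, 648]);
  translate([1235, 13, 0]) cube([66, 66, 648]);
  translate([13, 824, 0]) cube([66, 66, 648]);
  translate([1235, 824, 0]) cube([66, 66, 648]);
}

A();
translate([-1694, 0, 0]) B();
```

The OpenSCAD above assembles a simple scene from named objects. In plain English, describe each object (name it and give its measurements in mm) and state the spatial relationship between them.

A is a run of 10 identical solid stair steps. Each tread is 767×306 mm and each step block is 194 mm high. Step 1 rests on the floor; step k is offset from step 1 by (k−1)×306 mm in y and (k−1)×194 mm in z.

B is a table with a 1314×903 mm rectangular top, 38 mm thick, top surface at z = 686 mm, supported by four 66×66 mm square legs, each inset 13 mm from the nearest pair of top edges, running from the floor.

The table is on the floor beside the staircase on its −x side.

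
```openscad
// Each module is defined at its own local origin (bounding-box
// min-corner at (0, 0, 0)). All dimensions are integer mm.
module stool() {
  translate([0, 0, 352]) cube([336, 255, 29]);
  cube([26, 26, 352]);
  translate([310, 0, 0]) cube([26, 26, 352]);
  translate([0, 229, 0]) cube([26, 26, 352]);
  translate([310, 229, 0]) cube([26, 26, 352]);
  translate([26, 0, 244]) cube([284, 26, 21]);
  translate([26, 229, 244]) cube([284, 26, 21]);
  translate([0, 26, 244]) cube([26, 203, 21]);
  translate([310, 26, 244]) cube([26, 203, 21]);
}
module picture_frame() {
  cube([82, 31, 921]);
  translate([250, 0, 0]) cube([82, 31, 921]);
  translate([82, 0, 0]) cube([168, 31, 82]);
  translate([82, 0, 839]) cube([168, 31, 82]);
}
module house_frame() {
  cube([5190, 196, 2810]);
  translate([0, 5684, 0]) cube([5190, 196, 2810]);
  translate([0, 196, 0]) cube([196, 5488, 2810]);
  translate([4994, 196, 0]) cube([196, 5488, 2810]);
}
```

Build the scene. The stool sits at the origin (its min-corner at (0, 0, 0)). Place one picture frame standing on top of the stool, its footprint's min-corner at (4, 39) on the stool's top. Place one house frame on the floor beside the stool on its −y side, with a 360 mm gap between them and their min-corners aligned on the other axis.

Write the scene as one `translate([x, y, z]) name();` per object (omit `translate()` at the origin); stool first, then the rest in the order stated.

stool();
translate([4, 39, 381]) picture_frame();
translate([0, -6240, 0]) house_frame();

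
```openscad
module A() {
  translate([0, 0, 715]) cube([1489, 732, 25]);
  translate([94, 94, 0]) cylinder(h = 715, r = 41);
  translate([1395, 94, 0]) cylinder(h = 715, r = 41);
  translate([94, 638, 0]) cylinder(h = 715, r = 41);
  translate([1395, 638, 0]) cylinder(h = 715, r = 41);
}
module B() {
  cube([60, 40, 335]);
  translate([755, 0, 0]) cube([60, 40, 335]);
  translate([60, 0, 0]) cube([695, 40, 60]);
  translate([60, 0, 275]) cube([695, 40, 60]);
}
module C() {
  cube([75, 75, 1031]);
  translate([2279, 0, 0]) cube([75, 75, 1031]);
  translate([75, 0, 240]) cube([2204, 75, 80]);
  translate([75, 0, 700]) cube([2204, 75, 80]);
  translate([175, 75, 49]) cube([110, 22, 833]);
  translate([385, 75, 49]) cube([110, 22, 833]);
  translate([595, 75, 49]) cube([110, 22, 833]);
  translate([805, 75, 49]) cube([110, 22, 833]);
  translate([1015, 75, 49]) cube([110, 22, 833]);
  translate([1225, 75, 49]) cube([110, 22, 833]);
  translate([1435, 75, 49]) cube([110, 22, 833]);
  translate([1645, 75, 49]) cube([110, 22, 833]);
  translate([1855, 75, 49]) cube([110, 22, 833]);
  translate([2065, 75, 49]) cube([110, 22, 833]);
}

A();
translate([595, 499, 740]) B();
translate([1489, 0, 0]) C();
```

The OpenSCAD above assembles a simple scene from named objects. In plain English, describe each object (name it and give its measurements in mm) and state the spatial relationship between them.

A is a rectangular dining table. The top is 1489×732×25 mm with its upper surface at z = 740 mm. It stands on four round legs of 82 mm diameter, each leg's bounding box inset 53 mm from the nearest pair of top edges, running from the floor to the underside of the top.

B is a rectangular picture frame lying in the x–z plane (depth along y). The opening is 695 mm wide (x) by 215 mm tall (z), surrounded by a border 60 mm wide on all four sides. The frame is 40 mm deep and is made of two full-height vertical stiles with two horizontal rails fitted between them.

C is a fence section. Two 75×75 mm posts, 1031 mm tall, stand on the floor with a clear span of 2204 mm between their inner faces. Two horizontal rails of 75×80 mm section span the gap between the posts with their undersides at z = 240 mm and z = 700 mm, flush with the posts' −y face. 10 pickets, each 110 mm wide, 22 mm thick and 833 mm tall, are fixed to the +y face of the rails with their bottoms at z = 49 mm, evenly spaced across the span with equal gaps (rounded down to the nearest mm) at the −x end and between each pair — any rounding remainder accumulates at the +x end.

The picture frame is on top of the table. The fence section is against the table's +x side, with their −y faces flush.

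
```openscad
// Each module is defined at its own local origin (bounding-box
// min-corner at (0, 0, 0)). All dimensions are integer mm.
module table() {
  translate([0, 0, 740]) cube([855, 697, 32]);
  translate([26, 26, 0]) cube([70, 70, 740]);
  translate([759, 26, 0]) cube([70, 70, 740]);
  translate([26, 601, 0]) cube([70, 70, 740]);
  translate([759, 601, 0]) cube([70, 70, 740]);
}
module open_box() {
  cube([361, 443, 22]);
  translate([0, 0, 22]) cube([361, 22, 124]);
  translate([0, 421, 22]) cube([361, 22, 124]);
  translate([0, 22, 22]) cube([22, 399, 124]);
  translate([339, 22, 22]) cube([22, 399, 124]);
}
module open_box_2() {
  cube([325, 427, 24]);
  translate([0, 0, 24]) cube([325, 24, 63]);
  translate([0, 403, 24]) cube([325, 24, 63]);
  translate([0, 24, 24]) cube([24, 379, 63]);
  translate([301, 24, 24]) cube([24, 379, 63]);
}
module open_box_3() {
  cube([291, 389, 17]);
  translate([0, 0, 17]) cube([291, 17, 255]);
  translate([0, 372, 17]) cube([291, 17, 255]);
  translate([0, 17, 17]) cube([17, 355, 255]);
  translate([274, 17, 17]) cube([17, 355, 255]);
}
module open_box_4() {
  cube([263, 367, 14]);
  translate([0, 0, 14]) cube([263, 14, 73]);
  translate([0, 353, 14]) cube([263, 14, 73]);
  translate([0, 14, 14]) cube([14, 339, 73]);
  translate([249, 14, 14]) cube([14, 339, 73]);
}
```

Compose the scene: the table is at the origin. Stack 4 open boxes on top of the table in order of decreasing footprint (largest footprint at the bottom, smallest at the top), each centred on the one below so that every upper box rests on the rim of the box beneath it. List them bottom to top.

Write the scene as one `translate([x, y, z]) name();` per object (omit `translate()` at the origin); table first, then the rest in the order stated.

table();
translate([247, 127, 772]) open_box();
translate([265, 135, 918]) open_box_2();
translate([282, 154, 1005]) open_box_3();
translate([296, 165, 1277]) open_box_4();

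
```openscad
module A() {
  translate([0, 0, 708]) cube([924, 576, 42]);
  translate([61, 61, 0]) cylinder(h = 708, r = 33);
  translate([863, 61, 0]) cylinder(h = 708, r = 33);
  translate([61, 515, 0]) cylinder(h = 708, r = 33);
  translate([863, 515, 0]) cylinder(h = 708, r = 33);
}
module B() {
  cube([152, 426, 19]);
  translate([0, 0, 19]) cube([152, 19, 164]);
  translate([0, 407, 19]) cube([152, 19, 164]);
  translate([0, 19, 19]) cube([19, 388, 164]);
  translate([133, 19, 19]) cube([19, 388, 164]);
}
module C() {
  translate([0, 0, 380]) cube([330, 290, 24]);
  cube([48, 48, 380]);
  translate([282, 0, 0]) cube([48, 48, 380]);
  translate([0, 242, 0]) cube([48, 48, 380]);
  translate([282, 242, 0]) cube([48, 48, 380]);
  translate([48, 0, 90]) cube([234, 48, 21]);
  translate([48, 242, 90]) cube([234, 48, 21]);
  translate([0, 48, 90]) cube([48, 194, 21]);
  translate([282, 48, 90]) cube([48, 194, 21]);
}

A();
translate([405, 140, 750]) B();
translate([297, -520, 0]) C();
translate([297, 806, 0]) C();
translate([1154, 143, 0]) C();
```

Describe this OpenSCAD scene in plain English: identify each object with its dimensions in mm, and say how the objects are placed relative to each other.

A is a table with a 924×576 mm rectangular top, 42 mm thick, top surface at z = 750 mm, supported by four round legs of 66 mm diameter, each leg's bounding box inset 28 mm from the nearest pair of top edges, running from the floor.

B is an open storage box with external size 152×426×183 mm and wall thickness 19 mm (the base is also 19 mm thick). The base covers the whole footprint; the four walls stand on the base, with the y-facing walls full-width and the x-facing walls fitting between their inner faces.

C is a simple wooden stool: a rectangular seat 330 mm (x) by 290 mm (y), 24 mm thick, top face at z = 404 mm, on four square legs, each 48×48 mm in cross-section. The legs rest on z = 0, each flush with a corner of the seat. Four stretchers, 48 mm wide and 21 mm tall, connect adjacent legs with their undersides at z = 90 mm, each running between the inner faces of the legs it joins and aligned with the legs' outer faces on the other axis.

The open box is on top of the table. Three stools sit around the table at the −y, +y, +x sides.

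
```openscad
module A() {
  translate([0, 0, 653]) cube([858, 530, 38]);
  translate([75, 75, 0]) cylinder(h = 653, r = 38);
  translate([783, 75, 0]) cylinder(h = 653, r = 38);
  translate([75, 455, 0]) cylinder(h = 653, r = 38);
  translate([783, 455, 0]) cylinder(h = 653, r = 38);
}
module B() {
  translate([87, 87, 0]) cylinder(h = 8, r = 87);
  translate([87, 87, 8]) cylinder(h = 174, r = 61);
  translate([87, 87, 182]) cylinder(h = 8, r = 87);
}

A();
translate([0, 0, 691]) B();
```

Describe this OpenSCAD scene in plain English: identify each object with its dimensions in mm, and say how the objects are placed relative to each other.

A is a table: top 858 mm (x) × 530 mm (y), 38 mm thick, upper face at z = 691 mm, on four round legs of 76 mm diameter, each leg's bounding box inset 37 mm from the nearest pair of top edges, running from z = 0 to the bottom of the top.

B is a spool: two coaxial disc flanges of radius 87 mm and thickness 8 mm, joined by a core cylinder of radius 61 mm and height 174 mm. The lower flange rests on z = 0 and the three cylinders share a vertical axis.

The spool is on top of the table.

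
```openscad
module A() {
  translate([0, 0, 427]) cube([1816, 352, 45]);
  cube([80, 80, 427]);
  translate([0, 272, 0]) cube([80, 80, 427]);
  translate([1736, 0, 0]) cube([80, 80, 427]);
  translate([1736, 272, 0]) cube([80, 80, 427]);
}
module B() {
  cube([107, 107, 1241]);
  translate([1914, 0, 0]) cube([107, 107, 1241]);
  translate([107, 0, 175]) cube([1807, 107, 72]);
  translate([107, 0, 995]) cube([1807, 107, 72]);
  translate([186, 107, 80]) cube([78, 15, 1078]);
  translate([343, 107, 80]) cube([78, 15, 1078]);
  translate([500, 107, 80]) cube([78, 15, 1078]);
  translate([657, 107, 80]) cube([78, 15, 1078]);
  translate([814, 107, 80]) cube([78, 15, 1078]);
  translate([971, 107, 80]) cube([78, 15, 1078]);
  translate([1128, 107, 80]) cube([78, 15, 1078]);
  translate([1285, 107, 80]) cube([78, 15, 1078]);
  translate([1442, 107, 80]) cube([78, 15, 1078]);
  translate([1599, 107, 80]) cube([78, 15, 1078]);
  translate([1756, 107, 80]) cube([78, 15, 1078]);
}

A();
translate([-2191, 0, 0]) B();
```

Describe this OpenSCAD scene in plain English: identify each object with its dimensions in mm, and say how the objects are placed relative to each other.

A is a bench: a 1816×352 mm seat slab, 45 mm thick, top at z = 472 mm, on four 80×80 mm square legs flush with the seat corners and standing on z = 0.

B is a fence section. Two 107×107 mm posts, 1241 mm tall, stand on the floor with a clear span of 1807 mm between their inner faces. Two horizontal rails of 107×72 mm section span the gap between the posts with their undersides at z = 175 mm and z = 995 mm, flush with the posts' −y face. 11 pickets, each 78 mm wide, 15 mm thick and 1078 mm tall, are fixed to the +y face of the rails with their bottoms at z = 80 mm, evenly spaced across the span with equal gaps (rounded down to the nearest mm) at the −x end and between each pair — any rounding remainder accumulates at the +x end.

The fence section is on the floor beside the bench on its −x side.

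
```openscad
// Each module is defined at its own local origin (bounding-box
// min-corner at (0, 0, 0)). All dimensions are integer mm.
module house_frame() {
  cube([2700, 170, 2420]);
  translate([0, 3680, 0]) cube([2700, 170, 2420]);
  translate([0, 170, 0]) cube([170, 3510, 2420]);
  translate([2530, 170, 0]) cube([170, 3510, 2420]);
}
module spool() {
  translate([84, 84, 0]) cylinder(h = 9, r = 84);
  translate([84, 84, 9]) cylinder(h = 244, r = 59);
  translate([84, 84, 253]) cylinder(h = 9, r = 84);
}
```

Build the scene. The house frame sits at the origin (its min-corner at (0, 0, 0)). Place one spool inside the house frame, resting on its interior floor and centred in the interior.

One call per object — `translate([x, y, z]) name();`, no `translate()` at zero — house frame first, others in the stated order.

house_frame();
translate([1266, 1841, 0]) spool();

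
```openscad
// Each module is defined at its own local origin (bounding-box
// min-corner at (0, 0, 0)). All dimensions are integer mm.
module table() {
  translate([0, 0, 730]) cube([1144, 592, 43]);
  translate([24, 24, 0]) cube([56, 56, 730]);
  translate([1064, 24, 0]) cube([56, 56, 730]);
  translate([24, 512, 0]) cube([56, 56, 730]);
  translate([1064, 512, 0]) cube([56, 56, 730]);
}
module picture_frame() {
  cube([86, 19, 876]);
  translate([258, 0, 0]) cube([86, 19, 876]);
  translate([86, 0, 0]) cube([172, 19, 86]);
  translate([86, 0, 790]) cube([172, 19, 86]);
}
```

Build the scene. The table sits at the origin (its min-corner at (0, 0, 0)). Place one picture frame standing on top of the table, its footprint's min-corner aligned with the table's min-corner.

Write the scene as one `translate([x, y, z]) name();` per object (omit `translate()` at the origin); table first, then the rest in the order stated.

table();
translate([0, 0, 773]) picture_frame();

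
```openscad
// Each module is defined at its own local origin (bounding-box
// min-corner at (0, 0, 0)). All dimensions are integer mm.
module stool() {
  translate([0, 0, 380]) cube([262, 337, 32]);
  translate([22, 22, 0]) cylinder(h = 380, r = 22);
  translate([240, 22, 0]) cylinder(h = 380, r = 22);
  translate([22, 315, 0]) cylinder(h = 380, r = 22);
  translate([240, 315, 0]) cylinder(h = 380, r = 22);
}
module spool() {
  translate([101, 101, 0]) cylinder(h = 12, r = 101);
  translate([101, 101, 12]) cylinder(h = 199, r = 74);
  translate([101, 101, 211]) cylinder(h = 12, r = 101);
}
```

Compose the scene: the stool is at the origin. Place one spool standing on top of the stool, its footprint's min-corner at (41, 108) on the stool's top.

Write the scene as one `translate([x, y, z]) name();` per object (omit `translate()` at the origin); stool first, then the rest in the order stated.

stool();
translate([41, 108, 412]) spool();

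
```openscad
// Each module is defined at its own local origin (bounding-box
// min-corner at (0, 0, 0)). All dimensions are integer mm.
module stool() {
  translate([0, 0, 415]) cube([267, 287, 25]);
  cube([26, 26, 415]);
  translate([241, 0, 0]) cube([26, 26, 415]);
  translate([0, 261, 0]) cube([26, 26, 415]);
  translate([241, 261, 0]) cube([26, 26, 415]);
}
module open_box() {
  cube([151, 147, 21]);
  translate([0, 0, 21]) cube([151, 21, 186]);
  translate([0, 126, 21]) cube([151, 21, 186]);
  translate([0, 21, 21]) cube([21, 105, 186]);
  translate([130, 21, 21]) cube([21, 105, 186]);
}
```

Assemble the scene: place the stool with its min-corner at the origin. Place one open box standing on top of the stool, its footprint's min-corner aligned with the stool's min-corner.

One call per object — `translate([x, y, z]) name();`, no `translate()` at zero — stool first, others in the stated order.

stool();
translate([0, 0, 440]) open_box();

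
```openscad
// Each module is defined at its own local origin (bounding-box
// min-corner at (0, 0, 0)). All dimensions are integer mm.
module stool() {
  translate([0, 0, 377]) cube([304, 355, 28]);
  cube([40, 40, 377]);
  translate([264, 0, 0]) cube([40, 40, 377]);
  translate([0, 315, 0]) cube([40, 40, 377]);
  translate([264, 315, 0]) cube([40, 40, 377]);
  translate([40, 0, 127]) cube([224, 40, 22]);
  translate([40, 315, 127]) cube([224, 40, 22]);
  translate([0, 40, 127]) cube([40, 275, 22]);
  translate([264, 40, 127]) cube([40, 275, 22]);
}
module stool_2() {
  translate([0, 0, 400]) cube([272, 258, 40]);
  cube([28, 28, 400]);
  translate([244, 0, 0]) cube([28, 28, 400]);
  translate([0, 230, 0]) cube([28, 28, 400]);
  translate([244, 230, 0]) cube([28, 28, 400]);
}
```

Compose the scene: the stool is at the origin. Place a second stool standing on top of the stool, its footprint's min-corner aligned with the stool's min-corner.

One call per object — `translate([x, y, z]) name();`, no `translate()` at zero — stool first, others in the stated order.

stool();
translate([0, 0, 405]) stool_2();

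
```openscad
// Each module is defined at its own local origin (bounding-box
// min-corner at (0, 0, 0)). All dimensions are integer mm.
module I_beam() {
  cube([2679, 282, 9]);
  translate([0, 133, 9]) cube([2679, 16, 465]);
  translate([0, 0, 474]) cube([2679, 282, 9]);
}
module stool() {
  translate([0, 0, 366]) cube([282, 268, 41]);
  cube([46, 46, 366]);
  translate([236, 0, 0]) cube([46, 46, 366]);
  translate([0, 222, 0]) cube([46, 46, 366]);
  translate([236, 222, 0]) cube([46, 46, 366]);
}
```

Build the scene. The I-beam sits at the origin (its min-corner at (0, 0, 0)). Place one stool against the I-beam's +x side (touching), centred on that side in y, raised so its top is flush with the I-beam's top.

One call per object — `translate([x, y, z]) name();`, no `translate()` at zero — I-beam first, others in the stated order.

I_beam();
translate([2679, 7, 76]) stool();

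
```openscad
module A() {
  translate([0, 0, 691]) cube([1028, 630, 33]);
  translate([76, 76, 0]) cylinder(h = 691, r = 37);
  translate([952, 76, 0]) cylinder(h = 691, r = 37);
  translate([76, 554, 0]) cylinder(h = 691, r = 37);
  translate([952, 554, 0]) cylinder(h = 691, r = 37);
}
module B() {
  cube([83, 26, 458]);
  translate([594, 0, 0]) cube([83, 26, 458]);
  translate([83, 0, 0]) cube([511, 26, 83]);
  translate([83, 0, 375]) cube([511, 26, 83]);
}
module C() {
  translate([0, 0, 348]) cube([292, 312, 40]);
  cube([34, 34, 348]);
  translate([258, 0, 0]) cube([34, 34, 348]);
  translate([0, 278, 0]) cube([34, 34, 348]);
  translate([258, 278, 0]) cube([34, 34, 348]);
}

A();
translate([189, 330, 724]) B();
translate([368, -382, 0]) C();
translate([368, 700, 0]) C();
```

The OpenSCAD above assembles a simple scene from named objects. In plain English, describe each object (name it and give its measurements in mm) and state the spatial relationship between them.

A is a rectangular dining table. The top is 1028×630×33 mm with its upper surface at z = 724 mm. It stands on four round legs of 74 mm diameter, each leg's bounding box inset 39 mm from the nearest pair of top edges, running from the floor to the underside of the top.

B is a rectangular picture frame lying in the x–z plane (depth along y). The opening is 511 mm wide (x) by 292 mm tall (z), surrounded by a border 83 mm wide on all four sides. The frame is 26 mm deep and is made of two full-height vertical stiles with two horizontal rails fitted between them.

C is a four-legged stool. The seat is 292×312 mm, 40 mm thick, top at z = 388 mm. It stands on four square legs, each 34×34 mm in cross-section, from z = 0 to the seat underside, each flush with a corner of the seat.

The picture frame is on top of the table. Two stools sit around the table at the −y, +y sides.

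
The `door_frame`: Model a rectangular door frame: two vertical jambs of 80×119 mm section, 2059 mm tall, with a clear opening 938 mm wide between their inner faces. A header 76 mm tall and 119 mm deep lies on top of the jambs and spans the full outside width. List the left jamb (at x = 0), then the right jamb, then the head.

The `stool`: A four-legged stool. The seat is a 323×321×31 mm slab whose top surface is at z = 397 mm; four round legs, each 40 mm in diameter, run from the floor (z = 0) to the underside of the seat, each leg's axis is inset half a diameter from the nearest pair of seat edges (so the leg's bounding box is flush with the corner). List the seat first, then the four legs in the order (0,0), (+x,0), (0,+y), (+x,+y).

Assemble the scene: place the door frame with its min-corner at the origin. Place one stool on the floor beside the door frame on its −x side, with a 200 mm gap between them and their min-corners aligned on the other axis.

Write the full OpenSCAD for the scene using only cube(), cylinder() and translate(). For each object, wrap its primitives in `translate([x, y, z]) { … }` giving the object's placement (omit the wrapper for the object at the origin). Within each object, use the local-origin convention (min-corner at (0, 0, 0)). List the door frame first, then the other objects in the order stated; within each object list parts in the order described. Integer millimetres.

cube([80, 119, 2059]);
translate([1018, 0, 0]) cube([80, 119, 2059]);
translate([0, 0, 2059]) cube([1098, 119, 76]);
translate([-523, 0, 0]) {
  translate([0, 0, 366]) cube([323, 321, 31]);
  translate([20, 20, 0]) cylinder(h = 366, r = 20);
  translate([303, 20, 0]) cylinder(h = 366, r = 20);
  translate([20, 301, 0]) cylinder(h = 366, r = 20);
  translate([303, 301, 0]) cylinder(h = 366, r = 20);
}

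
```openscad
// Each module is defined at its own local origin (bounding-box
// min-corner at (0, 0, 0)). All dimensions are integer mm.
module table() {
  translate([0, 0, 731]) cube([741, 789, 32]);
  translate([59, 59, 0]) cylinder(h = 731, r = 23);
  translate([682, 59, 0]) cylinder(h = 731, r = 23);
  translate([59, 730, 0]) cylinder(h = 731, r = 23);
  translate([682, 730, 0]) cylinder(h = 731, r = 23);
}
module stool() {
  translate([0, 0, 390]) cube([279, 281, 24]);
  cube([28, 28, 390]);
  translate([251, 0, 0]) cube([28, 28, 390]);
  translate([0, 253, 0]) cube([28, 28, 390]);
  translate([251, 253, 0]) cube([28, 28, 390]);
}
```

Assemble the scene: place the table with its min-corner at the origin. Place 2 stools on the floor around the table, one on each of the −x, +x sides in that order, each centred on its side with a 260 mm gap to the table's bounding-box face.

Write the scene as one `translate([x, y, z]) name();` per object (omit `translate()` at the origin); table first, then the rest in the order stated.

table();
translate([-539, 254, 0]) stool();
translate([1001, 254, 0]) stool();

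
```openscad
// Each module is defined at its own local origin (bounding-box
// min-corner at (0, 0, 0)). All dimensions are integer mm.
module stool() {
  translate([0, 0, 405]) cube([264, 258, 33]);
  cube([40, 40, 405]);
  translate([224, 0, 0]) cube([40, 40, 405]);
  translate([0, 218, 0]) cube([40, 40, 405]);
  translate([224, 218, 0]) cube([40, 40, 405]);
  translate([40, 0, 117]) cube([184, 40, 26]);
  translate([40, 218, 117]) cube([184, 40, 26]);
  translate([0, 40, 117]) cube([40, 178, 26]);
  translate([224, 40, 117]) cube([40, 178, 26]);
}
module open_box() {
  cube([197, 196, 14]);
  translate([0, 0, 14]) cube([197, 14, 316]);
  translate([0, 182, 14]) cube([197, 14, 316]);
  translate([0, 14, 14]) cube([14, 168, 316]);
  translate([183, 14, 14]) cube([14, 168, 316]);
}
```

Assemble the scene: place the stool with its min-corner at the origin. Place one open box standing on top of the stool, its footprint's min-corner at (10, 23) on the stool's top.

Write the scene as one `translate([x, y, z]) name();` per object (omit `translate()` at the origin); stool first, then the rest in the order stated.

stool();
translate([10, 23, 438]) open_box();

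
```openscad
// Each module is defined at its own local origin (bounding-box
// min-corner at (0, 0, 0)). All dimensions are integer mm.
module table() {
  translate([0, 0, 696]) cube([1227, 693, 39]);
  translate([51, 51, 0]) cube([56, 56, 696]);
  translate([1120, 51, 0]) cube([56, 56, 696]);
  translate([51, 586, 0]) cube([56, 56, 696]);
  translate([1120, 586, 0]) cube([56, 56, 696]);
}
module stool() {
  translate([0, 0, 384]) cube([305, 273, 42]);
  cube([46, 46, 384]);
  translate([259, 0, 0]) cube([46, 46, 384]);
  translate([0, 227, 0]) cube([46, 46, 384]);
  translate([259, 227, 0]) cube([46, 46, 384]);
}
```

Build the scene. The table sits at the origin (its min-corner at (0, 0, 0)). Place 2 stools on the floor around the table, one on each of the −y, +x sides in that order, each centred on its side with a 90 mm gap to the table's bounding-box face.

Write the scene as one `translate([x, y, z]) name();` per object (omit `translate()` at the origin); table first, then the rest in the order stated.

table();
translate([461, -363, 0]) stool();
translate([1317, 210, 0]) stool();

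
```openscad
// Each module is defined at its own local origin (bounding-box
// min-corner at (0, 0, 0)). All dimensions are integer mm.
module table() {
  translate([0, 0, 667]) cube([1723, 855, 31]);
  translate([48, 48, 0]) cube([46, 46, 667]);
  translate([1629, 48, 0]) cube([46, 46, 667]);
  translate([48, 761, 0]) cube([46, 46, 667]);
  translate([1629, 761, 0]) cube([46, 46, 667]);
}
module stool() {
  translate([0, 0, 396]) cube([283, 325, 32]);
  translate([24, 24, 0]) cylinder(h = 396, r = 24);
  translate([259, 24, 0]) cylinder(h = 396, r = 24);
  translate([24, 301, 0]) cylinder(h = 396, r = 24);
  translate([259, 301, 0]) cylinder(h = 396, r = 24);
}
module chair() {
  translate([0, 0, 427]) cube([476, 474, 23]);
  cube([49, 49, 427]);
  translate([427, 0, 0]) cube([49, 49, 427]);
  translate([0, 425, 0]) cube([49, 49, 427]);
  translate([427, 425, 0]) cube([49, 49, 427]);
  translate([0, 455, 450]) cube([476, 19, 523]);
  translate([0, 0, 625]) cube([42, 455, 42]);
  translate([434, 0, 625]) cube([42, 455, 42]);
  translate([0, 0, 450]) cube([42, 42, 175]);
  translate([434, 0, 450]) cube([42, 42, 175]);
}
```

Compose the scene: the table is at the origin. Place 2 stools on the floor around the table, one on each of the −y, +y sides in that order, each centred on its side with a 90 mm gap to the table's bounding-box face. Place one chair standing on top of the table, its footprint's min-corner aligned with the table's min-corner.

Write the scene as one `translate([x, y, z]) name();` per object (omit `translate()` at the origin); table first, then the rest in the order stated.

table();
translate([720, -415, 0]) stool();
translate([720, 945, 0]) stool();
translate([0, 0, 698]) chair();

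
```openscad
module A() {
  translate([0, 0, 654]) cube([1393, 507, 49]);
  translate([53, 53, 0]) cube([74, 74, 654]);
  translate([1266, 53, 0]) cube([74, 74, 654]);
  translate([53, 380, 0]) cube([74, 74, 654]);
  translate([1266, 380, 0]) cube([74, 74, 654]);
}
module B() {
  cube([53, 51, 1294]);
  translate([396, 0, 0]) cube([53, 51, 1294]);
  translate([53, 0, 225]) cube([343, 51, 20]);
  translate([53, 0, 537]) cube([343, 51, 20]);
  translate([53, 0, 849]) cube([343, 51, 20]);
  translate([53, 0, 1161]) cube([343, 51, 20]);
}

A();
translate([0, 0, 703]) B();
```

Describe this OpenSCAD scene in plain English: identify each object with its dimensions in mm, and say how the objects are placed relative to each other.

A is a table with a 1393×507 mm rectangular top, 49 mm thick, top surface at z = 703 mm, supported by four 74×74 mm square legs, each inset 53 mm from the nearest pair of top edges, running from the floor.

B is a wooden ladder with two side rails of 53×51 mm section and 1294 mm height, set 449 mm apart overall. Between them run 4 rectangular rungs (51 mm deep, 20 mm thick), front faces flush with the rails' −y face. The bottom of the first rung is 225 mm above the floor and each subsequent rung is 312 mm higher than the one below.

The ladder is on top of the table.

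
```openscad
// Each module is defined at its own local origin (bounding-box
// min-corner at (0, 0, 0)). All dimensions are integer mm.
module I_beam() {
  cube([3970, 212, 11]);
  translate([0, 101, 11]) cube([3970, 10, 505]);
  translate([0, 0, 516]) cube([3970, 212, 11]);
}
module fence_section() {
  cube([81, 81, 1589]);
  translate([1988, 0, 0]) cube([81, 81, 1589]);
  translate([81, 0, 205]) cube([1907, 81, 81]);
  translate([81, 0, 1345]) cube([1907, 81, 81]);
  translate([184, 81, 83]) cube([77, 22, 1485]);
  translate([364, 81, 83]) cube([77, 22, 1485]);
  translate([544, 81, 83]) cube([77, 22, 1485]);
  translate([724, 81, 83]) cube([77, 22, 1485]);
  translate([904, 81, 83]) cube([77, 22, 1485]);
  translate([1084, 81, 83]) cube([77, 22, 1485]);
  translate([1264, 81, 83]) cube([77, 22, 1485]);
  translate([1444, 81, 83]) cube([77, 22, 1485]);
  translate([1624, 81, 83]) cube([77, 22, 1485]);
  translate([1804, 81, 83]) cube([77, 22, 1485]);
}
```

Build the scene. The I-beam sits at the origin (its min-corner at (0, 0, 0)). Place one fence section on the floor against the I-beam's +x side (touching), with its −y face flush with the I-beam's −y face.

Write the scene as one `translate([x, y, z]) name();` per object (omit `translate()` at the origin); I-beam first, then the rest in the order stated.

I_beam();
translate([3970, 0, 0]) fence_section();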